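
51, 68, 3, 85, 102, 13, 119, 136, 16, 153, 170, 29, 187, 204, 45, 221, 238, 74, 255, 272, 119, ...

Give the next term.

The slot pattern repeats as AAB (period 3), so there are 2 interleaved tracks.
Stream A: 51, 68, 85, 102, 119, 136, 153, 170, 187, 204, 221, 238, 255, 272 (adding 17 each time).
Stream B: 3, 13, 16, 29, 45, 74, 119 (a Fibonacci-like recurrence a_n = a_{n-1} + a_{n-2}).
Term 22 comes from stream A (its 15th entry): 289.

289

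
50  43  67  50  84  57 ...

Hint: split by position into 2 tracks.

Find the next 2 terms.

101, 64

Odd-indexed and even-indexed terms follow separate rules.
Stream A is 50, 67, 84, which is arithmetic, step +17.
Stream B is 43, 50, 57, which is arithmetic with common difference +7.
Term 7 comes from stream A (its 4th entry): 101.
The 8th slot belongs to stream B; its 4th term is 64.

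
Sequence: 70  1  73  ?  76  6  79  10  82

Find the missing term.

3

The terms cycle through 2 interleaved subsequences.
Track A: 70, 73, 76, 79, 82 — arithmetic, step +3.
Track B: 1, ?, 6, 10 — triangular numbers starting at T_1.
Filling track B at index 2 by its rule yields 3.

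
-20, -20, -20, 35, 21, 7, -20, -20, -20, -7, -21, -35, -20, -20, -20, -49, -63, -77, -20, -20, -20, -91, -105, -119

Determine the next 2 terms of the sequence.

Positions follow the repeating pattern AAABBB; grouping by letter gives 2 tracks.
Stream A is -20, -20, -20, -20, -20, -20, -20, -20, -20, -20, -20, -20, which is always -20.
Stream B is 35, 21, 7, -7, -21, -35, -49, -63, -77, -91, -105, -119, which is subtracting 14 each time.
The 25th slot belongs to stream A; its 13th term is -20.
Position 26 → stream A, term 14 = -20.

-20, -20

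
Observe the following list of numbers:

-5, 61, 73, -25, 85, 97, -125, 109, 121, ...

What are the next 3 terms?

-625, 133, 145

Reading positions in blocks of 3 reveals the pattern ABB — 2 tracks woven together.
Track A: -5, -25, -125 — a geometric progression (common ratio 5).
Track B: 61, 73, 85, 97, 109, 121 — adding 12 each time.
Term 10 comes from track A (its 4th entry): -625.
Term 11 comes from track B (its 7th entry): 133.
Term 12 comes from track B (its 8th entry): 145.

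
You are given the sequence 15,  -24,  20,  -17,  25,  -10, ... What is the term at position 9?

Taking every 2nd term gives 2 separate tracks.
Track A: 15, 20, 25 — linear: a_n = 10 + 5·n.
Track B: -24, -17, -10 — arithmetic, step +7.
Position 9 falls in track A as its term 5, giving 35.

35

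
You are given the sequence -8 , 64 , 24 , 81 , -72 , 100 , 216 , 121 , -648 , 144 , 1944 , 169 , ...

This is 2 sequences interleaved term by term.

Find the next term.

Odd-indexed and even-indexed terms follow separate rules.
Track A: -8, 24, -72, 216, -648, 1944 (geometric, ×-3 each step).
Track B: 64, 81, 100, 121, 144, 169 (the squares 8², 9², 10², …).
Position 13 falls in track A as its term 7, giving -5832.

-5832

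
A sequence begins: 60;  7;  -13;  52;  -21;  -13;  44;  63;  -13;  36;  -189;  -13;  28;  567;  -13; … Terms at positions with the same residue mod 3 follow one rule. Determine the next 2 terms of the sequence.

20, -1701

Split by position mod 3: positions 1, 4, 7, … form one track, and each other residue class forms its own.
Stream A: 60, 52, 44, 36, 28 — linear: a_n = 68 − 8·n.
Stream B: 7, -21, 63, -189, 567 — geometric with ratio -3.
Stream C: -13, -13, -13, -13, -13 — the constant sequence -13.
Position 16 falls in stream A as its term 6, giving 20.
Position 17 → stream B, term 6 = -1701.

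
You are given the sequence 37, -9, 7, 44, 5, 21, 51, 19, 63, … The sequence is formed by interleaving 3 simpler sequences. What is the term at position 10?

Split by position mod 3: positions 1, 4, 7, … form one track, and each other residue class forms its own.
Track A: 37, 44, 51 (arithmetic with common difference +7).
Track B: -9, 5, 19 (arithmetic, step +14).
Track C: 7, 21, 63 (geometric, ×3 each step).
Position 10 falls in track A as its term 4, giving 58.

58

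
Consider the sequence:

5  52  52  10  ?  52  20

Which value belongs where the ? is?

52

The slot pattern repeats as ABB (period 3), so there are 2 interleaved tracks.
Track A: 5, 10, 20 — a geometric progression (common ratio 2).
Track B: 52, 52, ?, 52 — constant 52.
Filling track B at index 3 by its rule yields 52.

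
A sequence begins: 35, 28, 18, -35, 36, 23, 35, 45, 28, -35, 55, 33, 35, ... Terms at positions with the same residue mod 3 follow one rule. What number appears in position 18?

43

Split by position mod 3: positions 1, 4, 7, … form one track, and each other residue class forms its own.
Track A: 35, -35, 35, -35, 35 (the oscillation 35·(−1)^(n+1)).
Track B: 28, 36, 45, 55 (triangular numbers starting at T_7).
Track C: 18, 23, 28, 33 (arithmetic with common difference +5).
Position 18 → track C, term 6 = 43.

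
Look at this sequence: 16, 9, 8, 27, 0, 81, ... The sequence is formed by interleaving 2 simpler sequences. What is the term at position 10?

The terms cycle through 2 interleaved subsequences.
Subsequence A: 16, 8, 0 — subtracting 8 each time.
Subsequence B: 9, 27, 81 — powers of 3.
The 10th slot belongs to subsequence B; its 5th term is 729.

729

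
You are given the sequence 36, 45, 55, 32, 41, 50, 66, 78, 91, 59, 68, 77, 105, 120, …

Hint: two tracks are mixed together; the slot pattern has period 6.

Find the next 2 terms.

136, 86

Positions follow the repeating pattern AAABBB; grouping by letter gives 2 tracks.
Track A: 36, 45, 55, 66, 78, 91, 105, 120 — triangular numbers n(n+1)/2 for n = 8, 9, ….
Track B: 32, 41, 50, 59, 68, 77 — arithmetic, step +9.
Term 15 comes from track A (its 9th entry): 136.
Position 16 → track B, term 7 = 86.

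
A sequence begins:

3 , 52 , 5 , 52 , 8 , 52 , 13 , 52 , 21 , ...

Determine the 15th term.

89

The terms cycle through 2 interleaved subsequences.
Track A: 3, 5, 8, 13, 21. Fibonacci-style (each term is the sum of the two before it).
Track B: 52, 52, 52, 52. The constant sequence 52.
Position 15 falls in track A as its term 8, giving 89.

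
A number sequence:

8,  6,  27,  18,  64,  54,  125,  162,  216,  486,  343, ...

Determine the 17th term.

Taking every 2nd term gives 2 separate tracks.
Track A = 8, 27, 64, 125, 216, 343: consecutive cubes n³ from n = 2.
Track B = 6, 18, 54, 162, 486: geometric with ratio 3.
The 17th slot belongs to track A; its 9th term is 1000.

1000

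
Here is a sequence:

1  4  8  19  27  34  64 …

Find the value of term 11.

Odd-indexed and even-indexed terms follow separate rules.
Subsequence A is 1, 8, 27, 64, which is consecutive cubes n³ from n = 1.
Subsequence B is 4, 19, 34, which is arithmetic, step +15.
The 11th slot belongs to subsequence A; its 6th term is 216.

216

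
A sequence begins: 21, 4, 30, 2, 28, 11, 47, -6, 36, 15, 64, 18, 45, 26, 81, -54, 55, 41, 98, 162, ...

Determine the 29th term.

Split by position mod 4 into 4 tracks.
Subsequence A = 21, 28, 36, 45, 55: triangular numbers n(n+1)/2 for n = 6, 7, ….
Subsequence B = 4, 11, 15, 26, 41: Fibonacci-style (each term is the sum of the two before it).
Subsequence C = 30, 47, 64, 81, 98: arithmetic, step +17.
Subsequence D = 2, -6, 18, -54, 162: multiplying by -3 each time.
Position 29 falls in subsequence A as its term 8, giving 91.

91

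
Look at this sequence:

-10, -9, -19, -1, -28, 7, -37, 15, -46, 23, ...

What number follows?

-55

The terms cycle through 2 interleaved subsequences.
Subsequence A: -10, -19, -28, -37, -46. Arithmetic with common difference −9.
Subsequence B: -9, -1, 7, 15, 23. Arithmetic, step +8.
Position 11 falls in subsequence A as its term 6, giving -55.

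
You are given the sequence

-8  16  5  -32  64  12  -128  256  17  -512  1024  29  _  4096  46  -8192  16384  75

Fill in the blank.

-2048

The slot pattern repeats as AAB (period 3), so there are 2 interleaved tracks.
Stream A: -8, 16, -32, 64, -128, 256, -512, 1024, ?, 4096, -8192, 16384 (geometric, ×-2 each step).
Stream B: 5, 12, 17, 29, 46, 75 (each term equals the sum of the previous two).
So the missing entry in stream A is -2048.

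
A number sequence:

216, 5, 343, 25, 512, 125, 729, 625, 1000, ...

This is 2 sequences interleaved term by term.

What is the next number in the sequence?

3125

Odd-indexed and even-indexed terms follow separate rules.
Subsequence A: 216, 343, 512, 729, 1000. Consecutive cubes n³ from n = 6.
Subsequence B: 5, 25, 125, 625. Powers of 5.
Position 10 → subsequence B, term 5 = 3125.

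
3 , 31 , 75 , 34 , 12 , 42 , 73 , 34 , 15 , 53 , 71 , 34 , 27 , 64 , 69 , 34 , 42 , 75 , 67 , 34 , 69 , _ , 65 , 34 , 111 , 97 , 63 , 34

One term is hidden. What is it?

Taking every 4th term gives 4 separate tracks.
Track A is 3, 12, 15, 27, 42, 69, 111, which is Fibonacci-style (each term is the sum of the two before it).
Track B is 31, 42, 53, 64, 75, ?, 97, which is arithmetic, step +11.
Track C is 75, 73, 71, 69, 67, 65, 63, which is arithmetic with common difference −2.
Track D is 34, 34, 34, 34, 34, 34, 34, which is always 34.
The gap is track B's term 6; the rule gives 86.

86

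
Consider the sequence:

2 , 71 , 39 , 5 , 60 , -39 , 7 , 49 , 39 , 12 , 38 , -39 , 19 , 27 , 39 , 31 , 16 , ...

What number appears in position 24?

-39

Read the sequence 3 terms at a time; column i is its own pattern.
Subsequence A = 2, 5, 7, 12, 19, 31: a Fibonacci-like recurrence a_n = a_{n-1} + a_{n-2}.
Subsequence B = 71, 60, 49, 38, 27, 16: arithmetic, step −11.
Subsequence C = 39, -39, 39, -39, 39: the oscillation 39·(−1)^(n+1).
Term 24 comes from subsequence C (its 8th entry): -39.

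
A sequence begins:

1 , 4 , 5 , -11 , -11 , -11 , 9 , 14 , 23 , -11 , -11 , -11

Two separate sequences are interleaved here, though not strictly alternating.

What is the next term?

Positions follow the repeating pattern AAABBB; grouping by letter gives 2 tracks.
Stream A: 1, 4, 5, 9, 14, 23. Fibonacci-style (each term is the sum of the two before it).
Stream B: -11, -11, -11, -11, -11, -11. Constant -11.
Term 13 comes from stream A (its 7th entry): 37.

37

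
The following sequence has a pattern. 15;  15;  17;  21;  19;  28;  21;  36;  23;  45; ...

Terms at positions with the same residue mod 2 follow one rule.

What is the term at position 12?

55

Taking every 2nd term gives 2 separate tracks.
Stream A: 15, 17, 19, 21, 23. Arithmetic with common difference +2.
Stream B: 15, 21, 28, 36, 45. Triangular numbers starting at T_5.
Position 12 → stream B, term 6 = 55.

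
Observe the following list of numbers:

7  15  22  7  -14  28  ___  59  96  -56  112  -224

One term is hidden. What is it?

The slot pattern repeats as AAABBB (period 6), so there are 2 interleaved tracks.
Subsequence A: 7, 15, 22, ?, 59, 96 — Fibonacci-style (each term is the sum of the two before it).
Subsequence B: 7, -14, 28, -56, 112, -224 — geometric with ratio -2.
Subsequence A's pattern makes the blank 37.

37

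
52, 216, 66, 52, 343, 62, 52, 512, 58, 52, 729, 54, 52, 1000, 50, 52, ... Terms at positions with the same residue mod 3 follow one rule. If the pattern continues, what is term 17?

The terms cycle through 3 interleaved subsequences.
Subsequence A: 52, 52, 52, 52, 52, 52 — constant 52.
Subsequence B: 216, 343, 512, 729, 1000 — consecutive cubes n³ from n = 6.
Subsequence C: 66, 62, 58, 54, 50 — subtracting 4 each time.
Term 17 comes from subsequence B (its 6th entry): 1331.

1331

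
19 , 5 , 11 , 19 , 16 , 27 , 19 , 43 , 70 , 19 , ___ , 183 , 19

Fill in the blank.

Reading positions in blocks of 3 reveals the pattern ABB — 2 tracks woven together.
Track A is 19, 19, 19, 19, 19, which is constant 19.
Track B is 5, 11, 16, 27, 43, 70, ?, 183, which is a Fibonacci-like recurrence a_n = a_{n-1} + a_{n-2}.
Track B's pattern makes the blank 113.

113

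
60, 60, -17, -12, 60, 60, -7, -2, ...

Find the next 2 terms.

60, 60

Positions follow the repeating pattern AABB; grouping by letter gives 2 tracks.
Track A: 60, 60, 60, 60. The constant sequence 60.
Track B: -17, -12, -7, -2. Arithmetic, step +5.
Term 9 comes from track A (its 5th entry): 60.
Term 10 comes from track A (its 6th entry): 60.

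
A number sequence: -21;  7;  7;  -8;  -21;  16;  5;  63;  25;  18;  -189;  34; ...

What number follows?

Read the sequence 3 terms at a time; column i is its own pattern.
Stream A: -21, -8, 5, 18 — linear: a_n = -34 + 13·n.
Stream B: 7, -21, 63, -189 — a geometric progression (common ratio -3).
Stream C: 7, 16, 25, 34 — adding 9 each time.
Position 13 falls in stream A as its term 5, giving 31.

31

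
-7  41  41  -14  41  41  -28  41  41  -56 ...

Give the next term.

41

Positions follow the repeating pattern ABB; grouping by letter gives 2 tracks.
Stream A: -7, -14, -28, -56 — a geometric progression (common ratio 2).
Stream B: 41, 41, 41, 41, 41, 41 — constant 41.
Position 11 falls in stream B as its term 7, giving 41.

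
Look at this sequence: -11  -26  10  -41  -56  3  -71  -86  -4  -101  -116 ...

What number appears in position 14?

-146

Positions follow the repeating pattern AAB; grouping by letter gives 2 tracks.
Subsequence A: -11, -26, -41, -56, -71, -86, -101, -116. Subtracting 15 each time.
Subsequence B: 10, 3, -4. Subtracting 7 each time.
Term 14 comes from subsequence A (its 10th entry): -146.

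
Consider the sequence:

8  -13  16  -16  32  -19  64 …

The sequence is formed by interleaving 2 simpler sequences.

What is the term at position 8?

The terms cycle through 2 interleaved subsequences.
Track A: 8, 16, 32, 64 (a geometric progression (common ratio 2)).
Track B: -13, -16, -19 (linear: a_n = -10 − 3·n).
The 8th slot belongs to track B; its 4th term is -22.

-22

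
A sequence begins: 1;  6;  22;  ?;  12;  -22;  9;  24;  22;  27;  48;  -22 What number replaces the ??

Split by position mod 3 into 3 tracks.
Track A: 1, ?, 9, 27. Successive powers of 3.
Track B: 6, 12, 24, 48. A geometric progression (common ratio 2).
Track C: 22, -22, 22, -22. Alternating ±22.
Filling track A at index 2 by its rule yields 3.

3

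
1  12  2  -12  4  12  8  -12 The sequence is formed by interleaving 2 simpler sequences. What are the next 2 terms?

The terms cycle through 2 interleaved subsequences.
Subsequence A: 1, 2, 4, 8. Successive powers of 2.
Subsequence B: 12, -12, 12, -12. Oscillating between 12 and -12.
Position 9 → subsequence A, term 5 = 16.
Term 10 comes from subsequence B (its 5th entry): 12.

16, 12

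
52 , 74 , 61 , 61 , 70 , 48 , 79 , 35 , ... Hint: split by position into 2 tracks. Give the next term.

The terms cycle through 2 interleaved subsequences.
Track A: 52, 61, 70, 79 — arithmetic with common difference +9.
Track B: 74, 61, 48, 35 — linear: a_n = 87 − 13·n.
Term 9 comes from track A (its 5th entry): 88.

88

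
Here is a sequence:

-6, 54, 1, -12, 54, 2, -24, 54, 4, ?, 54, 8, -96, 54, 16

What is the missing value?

-48

Split by position mod 3 into 3 tracks.
Track A is -6, -12, -24, ?, -96, which is geometric with ratio 2.
Track B is 54, 54, 54, 54, 54, which is the constant sequence 54.
Track C is 1, 2, 4, 8, 16, which is powers 2^0, 2^1, 2^2, ….
Filling track A at index 4 by its rule yields -48.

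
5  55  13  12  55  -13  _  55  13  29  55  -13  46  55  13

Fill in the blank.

Taking every 3rd term gives 3 separate tracks.
Subsequence A: 5, 12, ?, 29, 46 (a Fibonacci-like recurrence a_n = a_{n-1} + a_{n-2}).
Subsequence B: 55, 55, 55, 55, 55 (constant 55).
Subsequence C: 13, -13, 13, -13, 13 (alternating ±13).
Filling subsequence A at index 3 by its rule yields 17.

17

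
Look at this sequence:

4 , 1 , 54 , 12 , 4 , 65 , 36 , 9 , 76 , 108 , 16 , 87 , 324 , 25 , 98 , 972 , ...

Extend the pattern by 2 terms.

The terms cycle through 3 interleaved subsequences.
Stream A = 4, 12, 36, 108, 324, 972: geometric, ×3 each step.
Stream B = 1, 4, 9, 16, 25: perfect squares starting at 1².
Stream C = 54, 65, 76, 87, 98: arithmetic with common difference +11.
The 17th slot belongs to stream B; its 6th term is 36.
Term 18 comes from stream C (its 6th entry): 109.

36, 109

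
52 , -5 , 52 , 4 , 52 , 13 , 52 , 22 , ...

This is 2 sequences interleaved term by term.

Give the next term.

52

The terms cycle through 2 interleaved subsequences.
Stream A: 52, 52, 52, 52. Constant 52.
Stream B: -5, 4, 13, 22. Arithmetic with common difference +9.
Term 9 comes from stream A (its 5th entry): 52.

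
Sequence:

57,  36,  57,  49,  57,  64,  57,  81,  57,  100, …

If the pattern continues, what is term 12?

121

Odd-indexed and even-indexed terms follow separate rules.
Subsequence A is 57, 57, 57, 57, 57, which is constant 57.
Subsequence B is 36, 49, 64, 81, 100, which is consecutive squares n² from n = 6.
Position 12 falls in subsequence B as its term 6, giving 121.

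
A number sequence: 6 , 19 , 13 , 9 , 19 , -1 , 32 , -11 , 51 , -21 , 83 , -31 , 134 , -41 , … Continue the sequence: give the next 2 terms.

The terms cycle through 2 interleaved subsequences.
Subsequence A: 6, 13, 19, 32, 51, 83, 134 — each term equals the sum of the previous two.
Subsequence B: 19, 9, -1, -11, -21, -31, -41 — subtracting 10 each time.
The 15th slot belongs to subsequence A; its 8th term is 217.
Position 16 falls in subsequence B as its term 8, giving -51.

217, -51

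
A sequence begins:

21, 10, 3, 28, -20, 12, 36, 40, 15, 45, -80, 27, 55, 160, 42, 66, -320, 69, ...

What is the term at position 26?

2560

Taking every 3rd term gives 3 separate tracks.
Stream A: 21, 28, 36, 45, 55, 66 (triangular numbers starting at T_6).
Stream B: 10, -20, 40, -80, 160, -320 (multiplying by -2 each time).
Stream C: 3, 12, 15, 27, 42, 69 (each term equals the sum of the previous two).
Position 26 falls in stream B as its term 9, giving 2560.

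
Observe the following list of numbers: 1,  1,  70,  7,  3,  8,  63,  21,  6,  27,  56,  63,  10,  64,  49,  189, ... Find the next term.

The terms cycle through 4 interleaved subsequences.
Stream A: 1, 3, 6, 10 (triangular numbers starting at T_1).
Stream B: 1, 8, 27, 64 (perfect cubes starting at 1³).
Stream C: 70, 63, 56, 49 (linear: a_n = 77 − 7·n).
Stream D: 7, 21, 63, 189 (geometric with ratio 3).
Position 17 falls in stream A as its term 5, giving 15.

15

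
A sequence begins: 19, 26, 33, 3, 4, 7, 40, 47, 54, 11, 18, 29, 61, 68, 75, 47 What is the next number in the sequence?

76

The slot pattern repeats as AAABBB (period 6), so there are 2 interleaved tracks.
Track A: 19, 26, 33, 40, 47, 54, 61, 68, 75 — arithmetic, step +7.
Track B: 3, 4, 7, 11, 18, 29, 47 — a Fibonacci-like recurrence a_n = a_{n-1} + a_{n-2}.
Position 17 → track B, term 8 = 76.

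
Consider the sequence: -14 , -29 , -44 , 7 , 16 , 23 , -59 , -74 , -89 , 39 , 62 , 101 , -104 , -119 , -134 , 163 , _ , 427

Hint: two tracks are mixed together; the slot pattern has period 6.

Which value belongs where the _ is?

Positions follow the repeating pattern AAABBB; grouping by letter gives 2 tracks.
Subsequence A is -14, -29, -44, -59, -74, -89, -104, -119, -134, which is arithmetic, step −15.
Subsequence B is 7, 16, 23, 39, 62, 101, 163, ?, 427, which is a Fibonacci-like recurrence a_n = a_{n-1} + a_{n-2}.
So the missing entry in subsequence B is 264.

264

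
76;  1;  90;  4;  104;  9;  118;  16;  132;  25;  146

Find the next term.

Split by position mod 2 into 2 tracks.
Subsequence A: 76, 90, 104, 118, 132, 146 — adding 14 each time.
Subsequence B: 1, 4, 9, 16, 25 — perfect squares starting at 1².
Term 12 comes from subsequence B (its 6th entry): 36.

36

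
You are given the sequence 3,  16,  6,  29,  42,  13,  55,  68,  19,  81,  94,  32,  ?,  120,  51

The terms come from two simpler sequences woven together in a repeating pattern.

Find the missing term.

Reading positions in blocks of 3 reveals the pattern AAB — 2 tracks woven together.
Track A: 3, 16, 29, 42, 55, 68, 81, 94, ?, 120. Arithmetic with common difference +13.
Track B: 6, 13, 19, 32, 51. A Fibonacci-like recurrence a_n = a_{n-1} + a_{n-2}.
Filling track A at index 9 by its rule yields 107.

107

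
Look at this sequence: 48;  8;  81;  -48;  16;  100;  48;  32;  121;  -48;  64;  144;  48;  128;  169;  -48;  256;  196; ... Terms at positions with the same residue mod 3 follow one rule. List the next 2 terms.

48, 512

The terms cycle through 3 interleaved subsequences.
Subsequence A: 48, -48, 48, -48, 48, -48 — the oscillation 48·(−1)^(n+1).
Subsequence B: 8, 16, 32, 64, 128, 256 — powers of 2.
Subsequence C: 81, 100, 121, 144, 169, 196 — consecutive squares n² from n = 9.
Position 19 falls in subsequence A as its term 7, giving 48.
Position 20 → subsequence B, term 7 = 512.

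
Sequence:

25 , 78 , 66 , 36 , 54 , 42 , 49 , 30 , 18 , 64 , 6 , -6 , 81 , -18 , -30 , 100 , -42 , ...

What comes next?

The slot pattern repeats as ABB (period 3), so there are 2 interleaved tracks.
Stream A: 25, 36, 49, 64, 81, 100. The squares 5², 6², 7², ….
Stream B: 78, 66, 54, 42, 30, 18, 6, -6, -18, -30, -42. Arithmetic, step −12.
The 18th slot belongs to stream B; its 12th term is -54.

-54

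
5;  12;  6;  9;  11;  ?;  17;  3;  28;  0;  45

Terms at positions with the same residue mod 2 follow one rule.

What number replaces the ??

6

The terms cycle through 2 interleaved subsequences.
Track A: 5, 6, 11, 17, 28, 45 (each term equals the sum of the previous two).
Track B: 12, 9, ?, 3, 0 (subtracting 3 each time).
Track B's pattern makes the blank 6.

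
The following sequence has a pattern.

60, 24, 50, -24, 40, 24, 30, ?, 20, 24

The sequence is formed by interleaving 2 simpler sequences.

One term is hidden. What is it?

-24

Split by position mod 2 into 2 tracks.
Subsequence A is 60, 50, 40, 30, 20, which is subtracting 10 each time.
Subsequence B is 24, -24, 24, ?, 24, which is the oscillation 24·(−1)^(n+1).
The gap is subsequence B's term 4; the rule gives -24.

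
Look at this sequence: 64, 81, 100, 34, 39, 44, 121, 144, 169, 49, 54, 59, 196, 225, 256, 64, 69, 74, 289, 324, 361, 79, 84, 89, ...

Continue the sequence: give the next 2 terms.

The slot pattern repeats as AAABBB (period 6), so there are 2 interleaved tracks.
Stream A is 64, 81, 100, 121, 144, 169, 196, 225, 256, 289, 324, 361, which is consecutive squares n² from n = 8.
Stream B is 34, 39, 44, 49, 54, 59, 64, 69, 74, 79, 84, 89, which is arithmetic, step +5.
Position 25 → stream A, term 13 = 400.
Term 26 comes from stream A (its 14th entry): 441.

400, 441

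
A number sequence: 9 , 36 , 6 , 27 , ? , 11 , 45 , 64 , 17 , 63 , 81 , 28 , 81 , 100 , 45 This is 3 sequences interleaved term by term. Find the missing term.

The terms cycle through 3 interleaved subsequences.
Track A = 9, 27, 45, 63, 81: linear: a_n = -9 + 18·n.
Track B = 36, ?, 64, 81, 100: the squares 6², 7², 8², ….
Track C = 6, 11, 17, 28, 45: each term equals the sum of the previous two.
Filling track B at index 2 by its rule yields 49.

49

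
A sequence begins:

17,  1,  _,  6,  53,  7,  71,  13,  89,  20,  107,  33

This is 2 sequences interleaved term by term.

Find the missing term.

Taking every 2nd term gives 2 separate tracks.
Track A is 17, ?, 53, 71, 89, 107, which is adding 18 each time.
Track B is 1, 6, 7, 13, 20, 33, which is Fibonacci-style (each term is the sum of the two before it).
The gap is track A's term 2; the rule gives 35.

35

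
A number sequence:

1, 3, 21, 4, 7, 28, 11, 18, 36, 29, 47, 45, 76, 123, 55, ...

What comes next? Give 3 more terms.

199, 322, 66

The slot pattern repeats as AAB (period 3), so there are 2 interleaved tracks.
Track A: 1, 3, 4, 7, 11, 18, 29, 47, 76, 123. Each term equals the sum of the previous two.
Track B: 21, 28, 36, 45, 55. The triangular numbers T_6, T_7, ….
The 16th slot belongs to track A; its 11th term is 199.
The 17th slot belongs to track A; its 12th term is 322.
Position 18 → track B, term 6 = 66.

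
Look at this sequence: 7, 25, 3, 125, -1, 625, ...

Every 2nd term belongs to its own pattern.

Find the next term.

The terms cycle through 2 interleaved subsequences.
Track A is 7, 3, -1, which is subtracting 4 each time.
Track B is 25, 125, 625, which is successive powers of 5.
Position 7 → track A, term 4 = -5.

-5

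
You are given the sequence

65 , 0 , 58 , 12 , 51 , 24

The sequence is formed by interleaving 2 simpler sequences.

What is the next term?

44

Positions 1, 3, 5, … form one subsequence and positions 2, 4, 6, … form another.
Track A = 65, 58, 51: subtracting 7 each time.
Track B = 0, 12, 24: adding 12 each time.
Position 7 falls in track A as its term 4, giving 44.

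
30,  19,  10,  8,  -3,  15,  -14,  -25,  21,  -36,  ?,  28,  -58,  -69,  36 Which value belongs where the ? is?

-47

Positions follow the repeating pattern AAB; grouping by letter gives 2 tracks.
Stream A is 30, 19, 8, -3, -14, -25, -36, ?, -58, -69, which is arithmetic, step −11.
Stream B is 10, 15, 21, 28, 36, which is triangular numbers n(n+1)/2 for n = 4, 5, ….
The gap is stream A's term 8; the rule gives -47.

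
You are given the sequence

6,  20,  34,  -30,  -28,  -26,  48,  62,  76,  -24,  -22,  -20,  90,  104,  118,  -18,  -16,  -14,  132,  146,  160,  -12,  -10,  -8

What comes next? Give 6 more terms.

174, 188, 202, -6, -4, -2

The slot pattern repeats as AAABBB (period 6), so there are 2 interleaved tracks.
Stream A: 6, 20, 34, 48, 62, 76, 90, 104, 118, 132, 146, 160 (linear: a_n = -8 + 14·n).
Stream B: -30, -28, -26, -24, -22, -20, -18, -16, -14, -12, -10, -8 (adding 2 each time).
Term 25 comes from stream A (its 13th entry): 174.
Term 26 comes from stream A (its 14th entry): 188.
Position 27 falls in stream A as its term 15, giving 202.
The 28th slot belongs to stream B; its 13th term is -6.
Term 29 comes from stream B (its 14th entry): -4.
Position 30 falls in stream B as its term 15, giving -2.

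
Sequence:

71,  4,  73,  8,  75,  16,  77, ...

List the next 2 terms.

Positions 1, 3, 5, … form one subsequence and positions 2, 4, 6, … form another.
Stream A: 71, 73, 75, 77. Linear: a_n = 69 + 2·n.
Stream B: 4, 8, 16. Powers 2^2, 2^3, 2^4, ….
The 8th slot belongs to stream B; its 4th term is 32.
Position 9 falls in stream A as its term 5, giving 79.

32, 79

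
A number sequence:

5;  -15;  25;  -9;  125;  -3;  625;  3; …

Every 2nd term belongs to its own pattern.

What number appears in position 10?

Positions 1, 3, 5, … form one subsequence and positions 2, 4, 6, … form another.
Stream A: 5, 25, 125, 625 (powers of 5).
Stream B: -15, -9, -3, 3 (adding 6 each time).
The 10th slot belongs to stream B; its 5th term is 9.

9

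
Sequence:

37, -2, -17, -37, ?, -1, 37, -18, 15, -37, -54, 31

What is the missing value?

-6

Taking every 3rd term gives 3 separate tracks.
Stream A: 37, -37, 37, -37 — the oscillation 37·(−1)^(n+1).
Stream B: -2, ?, -18, -54 — geometric with ratio 3.
Stream C: -17, -1, 15, 31 — arithmetic, step +16.
Stream B's pattern makes the blank -6.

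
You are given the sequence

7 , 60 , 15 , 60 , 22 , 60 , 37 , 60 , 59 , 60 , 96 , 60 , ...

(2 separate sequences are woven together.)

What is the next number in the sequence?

155

Positions 1, 3, 5, … form one subsequence and positions 2, 4, 6, … form another.
Track A: 7, 15, 22, 37, 59, 96 (a Fibonacci-like recurrence a_n = a_{n-1} + a_{n-2}).
Track B: 60, 60, 60, 60, 60, 60 (always 60).
Position 13 falls in track A as its term 7, giving 155.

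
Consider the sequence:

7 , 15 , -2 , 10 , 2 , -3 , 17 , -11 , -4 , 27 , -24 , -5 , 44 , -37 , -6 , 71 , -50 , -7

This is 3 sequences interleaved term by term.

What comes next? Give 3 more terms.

115, -63, -8

Split by position mod 3 into 3 tracks.
Subsequence A: 7, 10, 17, 27, 44, 71 — a Fibonacci-like recurrence a_n = a_{n-1} + a_{n-2}.
Subsequence B: 15, 2, -11, -24, -37, -50 — arithmetic, step −13.
Subsequence C: -2, -3, -4, -5, -6, -7 — linear: a_n = -1 − n.
Position 19 falls in subsequence A as its term 7, giving 115.
Position 20 → subsequence B, term 7 = -63.
Position 21 falls in subsequence C as its term 7, giving -8.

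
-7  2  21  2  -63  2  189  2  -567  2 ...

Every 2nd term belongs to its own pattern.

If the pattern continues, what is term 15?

15309

Split by position mod 2 into 2 tracks.
Subsequence A: -7, 21, -63, 189, -567 — multiplying by -3 each time.
Subsequence B: 2, 2, 2, 2, 2 — the constant sequence 2.
Term 15 comes from subsequence A (its 8th entry): 15309.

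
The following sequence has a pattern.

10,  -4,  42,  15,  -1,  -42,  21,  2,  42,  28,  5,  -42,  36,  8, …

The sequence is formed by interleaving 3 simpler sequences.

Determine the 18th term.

The terms cycle through 3 interleaved subsequences.
Track A: 10, 15, 21, 28, 36. Triangular numbers n(n+1)/2 for n = 4, 5, ….
Track B: -4, -1, 2, 5, 8. Linear: a_n = -7 + 3·n.
Track C: 42, -42, 42, -42. The oscillation 42·(−1)^(n+1).
The 18th slot belongs to track C; its 6th term is -42.

-42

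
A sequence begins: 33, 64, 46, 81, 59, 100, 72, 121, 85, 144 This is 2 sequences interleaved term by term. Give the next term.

Odd-indexed and even-indexed terms follow separate rules.
Track A: 33, 46, 59, 72, 85 — linear: a_n = 20 + 13·n.
Track B: 64, 81, 100, 121, 144 — consecutive squares n² from n = 8.
Term 11 comes from track A (its 6th entry): 98.

98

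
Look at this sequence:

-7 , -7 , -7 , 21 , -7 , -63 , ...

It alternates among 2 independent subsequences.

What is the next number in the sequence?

Taking every 2nd term gives 2 separate tracks.
Subsequence A: -7, -7, -7. The constant sequence -7.
Subsequence B: -7, 21, -63. Geometric, ×-3 each step.
Position 7 → subsequence A, term 4 = -7.

-7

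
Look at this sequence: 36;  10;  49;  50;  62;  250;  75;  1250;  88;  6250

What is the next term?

101

Split by position mod 2 into 2 tracks.
Stream A is 36, 49, 62, 75, 88, which is arithmetic, step +13.
Stream B is 10, 50, 250, 1250, 6250, which is geometric, ×5 each step.
The 11th slot belongs to stream A; its 6th term is 101.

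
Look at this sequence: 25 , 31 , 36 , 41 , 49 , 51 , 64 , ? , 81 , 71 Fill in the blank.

Taking every 2nd term gives 2 separate tracks.
Track A is 25, 36, 49, 64, 81, which is perfect squares starting at 5².
Track B is 31, 41, 51, ?, 71, which is linear: a_n = 21 + 10·n.
So the missing entry in track B is 61.

61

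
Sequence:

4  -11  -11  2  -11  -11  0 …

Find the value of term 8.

-11

Reading positions in blocks of 3 reveals the pattern ABB — 2 tracks woven together.
Subsequence A = 4, 2, 0: subtracting 2 each time.
Subsequence B = -11, -11, -11, -11: constant -11.
Position 8 → subsequence B, term 5 = -11.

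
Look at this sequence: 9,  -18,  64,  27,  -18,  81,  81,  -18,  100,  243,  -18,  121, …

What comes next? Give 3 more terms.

729, -18, 144

The terms cycle through 3 interleaved subsequences.
Track A: 9, 27, 81, 243. Successive powers of 3.
Track B: -18, -18, -18, -18. Always -18.
Track C: 64, 81, 100, 121. The squares 8², 9², 10², ….
Term 13 comes from track A (its 5th entry): 729.
Position 14 falls in track B as its term 5, giving -18.
The 15th slot belongs to track C; its 5th term is 144.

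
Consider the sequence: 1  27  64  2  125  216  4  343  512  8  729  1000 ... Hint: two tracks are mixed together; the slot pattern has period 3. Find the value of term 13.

16

Reading positions in blocks of 3 reveals the pattern ABB — 2 tracks woven together.
Track A = 1, 2, 4, 8: powers 2^0, 2^1, 2^2, ….
Track B = 27, 64, 125, 216, 343, 512, 729, 1000: consecutive cubes n³ from n = 3.
Position 13 falls in track A as its term 5, giving 16.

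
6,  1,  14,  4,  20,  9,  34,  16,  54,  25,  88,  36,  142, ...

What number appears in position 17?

372

Odd-indexed and even-indexed terms follow separate rules.
Subsequence A = 6, 14, 20, 34, 54, 88, 142: each term equals the sum of the previous two.
Subsequence B = 1, 4, 9, 16, 25, 36: the squares 1², 2², 3², ….
Term 17 comes from subsequence A (its 9th entry): 372.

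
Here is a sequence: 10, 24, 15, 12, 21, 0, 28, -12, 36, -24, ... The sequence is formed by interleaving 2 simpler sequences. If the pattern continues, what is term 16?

Odd-indexed and even-indexed terms follow separate rules.
Track A is 10, 15, 21, 28, 36, which is triangular numbers starting at T_4.
Track B is 24, 12, 0, -12, -24, which is arithmetic with common difference −12.
The 16th slot belongs to track B; its 8th term is -60.

-60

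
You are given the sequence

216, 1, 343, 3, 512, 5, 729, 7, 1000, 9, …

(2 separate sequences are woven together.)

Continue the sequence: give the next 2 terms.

Taking every 2nd term gives 2 separate tracks.
Track A is 216, 343, 512, 729, 1000, which is perfect cubes starting at 6³.
Track B is 1, 3, 5, 7, 9, which is linear: a_n = -1 + 2·n.
The 11th slot belongs to track A; its 6th term is 1331.
Position 12 falls in track B as its term 6, giving 11.

1331, 11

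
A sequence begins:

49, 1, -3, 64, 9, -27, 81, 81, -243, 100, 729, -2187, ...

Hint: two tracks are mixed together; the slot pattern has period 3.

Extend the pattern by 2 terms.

121, 6561

Positions follow the repeating pattern ABB; grouping by letter gives 2 tracks.
Track A: 49, 64, 81, 100 (the squares 7², 8², 9², …).
Track B: 1, -3, 9, -27, 81, -243, 729, -2187 (a geometric progression (common ratio -3)).
Position 13 falls in track A as its term 5, giving 121.
Position 14 → track B, term 9 = 6561.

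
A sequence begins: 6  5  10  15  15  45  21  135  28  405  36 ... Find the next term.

1215

Taking every 2nd term gives 2 separate tracks.
Stream A: 6, 10, 15, 21, 28, 36 — triangular numbers n(n+1)/2 for n = 3, 4, ….
Stream B: 5, 15, 45, 135, 405 — geometric, ×3 each step.
The 12th slot belongs to stream B; its 6th term is 1215.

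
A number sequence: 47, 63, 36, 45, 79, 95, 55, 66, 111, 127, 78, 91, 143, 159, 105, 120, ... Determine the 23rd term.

The slot pattern repeats as AABB (period 4), so there are 2 interleaved tracks.
Track A is 47, 63, 79, 95, 111, 127, 143, 159, which is linear: a_n = 31 + 16·n.
Track B is 36, 45, 55, 66, 78, 91, 105, 120, which is triangular numbers n(n+1)/2 for n = 8, 9, ….
Term 23 comes from track B (its 11th entry): 171.

171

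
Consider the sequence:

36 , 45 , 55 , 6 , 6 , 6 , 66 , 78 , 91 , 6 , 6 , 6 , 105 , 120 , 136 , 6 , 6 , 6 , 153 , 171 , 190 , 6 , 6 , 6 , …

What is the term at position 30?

Reading positions in blocks of 6 reveals the pattern AAABBB — 2 tracks woven together.
Track A: 36, 45, 55, 66, 78, 91, 105, 120, 136, 153, 171, 190. The triangular numbers T_8, T_9, ….
Track B: 6, 6, 6, 6, 6, 6, 6, 6, 6, 6, 6, 6. The constant sequence 6.
Term 30 comes from track B (its 15th entry): 6.

6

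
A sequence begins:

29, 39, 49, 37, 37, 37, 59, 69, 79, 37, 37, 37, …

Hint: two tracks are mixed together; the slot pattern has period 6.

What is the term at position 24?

The slot pattern repeats as AAABBB (period 6), so there are 2 interleaved tracks.
Stream A = 29, 39, 49, 59, 69, 79: adding 10 each time.
Stream B = 37, 37, 37, 37, 37, 37: always 37.
The 24th slot belongs to stream B; its 12th term is 37.

37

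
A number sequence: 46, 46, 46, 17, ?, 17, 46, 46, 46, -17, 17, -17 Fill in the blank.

Reading positions in blocks of 6 reveals the pattern AAABBB — 2 tracks woven together.
Track A = 46, 46, 46, 46, 46, 46: the constant sequence 46.
Track B = 17, ?, 17, -17, 17, -17: oscillating between 17 and -17.
Track B's pattern makes the blank -17.

-17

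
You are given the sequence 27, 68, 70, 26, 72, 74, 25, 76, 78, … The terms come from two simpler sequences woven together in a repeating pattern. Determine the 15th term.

The slot pattern repeats as ABB (period 3), so there are 2 interleaved tracks.
Stream A = 27, 26, 25: arithmetic with common difference −1.
Stream B = 68, 70, 72, 74, 76, 78: arithmetic, step +2.
Term 15 comes from stream B (its 10th entry): 86.

86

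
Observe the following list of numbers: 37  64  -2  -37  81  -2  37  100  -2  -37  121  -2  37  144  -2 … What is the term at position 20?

196

Taking every 3rd term gives 3 separate tracks.
Track A = 37, -37, 37, -37, 37: the oscillation 37·(−1)^(n+1).
Track B = 64, 81, 100, 121, 144: consecutive squares n² from n = 8.
Track C = -2, -2, -2, -2, -2: always -2.
The 20th slot belongs to track B; its 7th term is 196.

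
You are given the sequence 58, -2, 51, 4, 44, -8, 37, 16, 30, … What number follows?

-32

Odd-indexed and even-indexed terms follow separate rules.
Subsequence A: 58, 51, 44, 37, 30 (arithmetic with common difference −7).
Subsequence B: -2, 4, -8, 16 (geometric with ratio -2).
Position 10 → subsequence B, term 5 = -32.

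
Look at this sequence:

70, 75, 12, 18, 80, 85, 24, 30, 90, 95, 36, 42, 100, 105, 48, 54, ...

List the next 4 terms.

Positions follow the repeating pattern AABB; grouping by letter gives 2 tracks.
Stream A: 70, 75, 80, 85, 90, 95, 100, 105 — adding 5 each time.
Stream B: 12, 18, 24, 30, 36, 42, 48, 54 — arithmetic, step +6.
Position 17 falls in stream A as its term 9, giving 110.
Term 18 comes from stream A (its 10th entry): 115.
The 19th slot belongs to stream B; its 9th term is 60.
Position 20 falls in stream B as its term 10, giving 66.

110, 115, 60, 66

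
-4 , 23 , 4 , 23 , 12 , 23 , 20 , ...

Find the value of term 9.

The terms cycle through 2 interleaved subsequences.
Track A is -4, 4, 12, 20, which is arithmetic with common difference +8.
Track B is 23, 23, 23, which is the constant sequence 23.
Position 9 → track A, term 5 = 28.

28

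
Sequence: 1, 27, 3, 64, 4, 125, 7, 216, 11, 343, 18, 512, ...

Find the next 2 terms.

The terms cycle through 2 interleaved subsequences.
Stream A: 1, 3, 4, 7, 11, 18 (each term equals the sum of the previous two).
Stream B: 27, 64, 125, 216, 343, 512 (perfect cubes starting at 3³).
Position 13 falls in stream A as its term 7, giving 29.
Position 14 falls in stream B as its term 7, giving 729.

29, 729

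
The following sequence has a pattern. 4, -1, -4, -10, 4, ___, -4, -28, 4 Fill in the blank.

-19

Odd-indexed and even-indexed terms follow separate rules.
Stream A is 4, -4, 4, -4, 4, which is the oscillation 4·(−1)^(n+1).
Stream B is -1, -10, ?, -28, which is linear: a_n = 8 − 9·n.
So the missing entry in stream B is -19.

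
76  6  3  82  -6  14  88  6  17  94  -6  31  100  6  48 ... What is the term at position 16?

Taking every 3rd term gives 3 separate tracks.
Subsequence A = 76, 82, 88, 94, 100: arithmetic, step +6.
Subsequence B = 6, -6, 6, -6, 6: oscillating between 6 and -6.
Subsequence C = 3, 14, 17, 31, 48: each term equals the sum of the previous two.
Term 16 comes from subsequence A (its 6th entry): 106.

106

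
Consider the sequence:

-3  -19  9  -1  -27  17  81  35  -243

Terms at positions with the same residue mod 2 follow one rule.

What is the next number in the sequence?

53

Taking every 2nd term gives 2 separate tracks.
Track A is -3, 9, -27, 81, -243, which is a geometric progression (common ratio -3).
Track B is -19, -1, 17, 35, which is arithmetic with common difference +18.
Term 10 comes from track B (its 5th entry): 53.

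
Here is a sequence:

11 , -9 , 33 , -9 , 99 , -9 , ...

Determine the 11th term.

Split by position mod 2 into 2 tracks.
Track A: 11, 33, 99 (geometric with ratio 3).
Track B: -9, -9, -9 (constant -9).
Position 11 falls in track A as its term 6, giving 2673.

2673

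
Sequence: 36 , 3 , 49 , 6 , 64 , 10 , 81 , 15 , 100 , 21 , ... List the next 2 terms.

Odd-indexed and even-indexed terms follow separate rules.
Subsequence A is 36, 49, 64, 81, 100, which is perfect squares starting at 6².
Subsequence B is 3, 6, 10, 15, 21, which is the triangular numbers T_2, T_3, ….
Term 11 comes from subsequence A (its 6th entry): 121.
Position 12 falls in subsequence B as its term 6, giving 28.

121, 28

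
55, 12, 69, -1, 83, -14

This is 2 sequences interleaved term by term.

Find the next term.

97

Split by position mod 2 into 2 tracks.
Track A is 55, 69, 83, which is arithmetic with common difference +14.
Track B is 12, -1, -14, which is arithmetic with common difference −13.
Position 7 falls in track A as its term 4, giving 97.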